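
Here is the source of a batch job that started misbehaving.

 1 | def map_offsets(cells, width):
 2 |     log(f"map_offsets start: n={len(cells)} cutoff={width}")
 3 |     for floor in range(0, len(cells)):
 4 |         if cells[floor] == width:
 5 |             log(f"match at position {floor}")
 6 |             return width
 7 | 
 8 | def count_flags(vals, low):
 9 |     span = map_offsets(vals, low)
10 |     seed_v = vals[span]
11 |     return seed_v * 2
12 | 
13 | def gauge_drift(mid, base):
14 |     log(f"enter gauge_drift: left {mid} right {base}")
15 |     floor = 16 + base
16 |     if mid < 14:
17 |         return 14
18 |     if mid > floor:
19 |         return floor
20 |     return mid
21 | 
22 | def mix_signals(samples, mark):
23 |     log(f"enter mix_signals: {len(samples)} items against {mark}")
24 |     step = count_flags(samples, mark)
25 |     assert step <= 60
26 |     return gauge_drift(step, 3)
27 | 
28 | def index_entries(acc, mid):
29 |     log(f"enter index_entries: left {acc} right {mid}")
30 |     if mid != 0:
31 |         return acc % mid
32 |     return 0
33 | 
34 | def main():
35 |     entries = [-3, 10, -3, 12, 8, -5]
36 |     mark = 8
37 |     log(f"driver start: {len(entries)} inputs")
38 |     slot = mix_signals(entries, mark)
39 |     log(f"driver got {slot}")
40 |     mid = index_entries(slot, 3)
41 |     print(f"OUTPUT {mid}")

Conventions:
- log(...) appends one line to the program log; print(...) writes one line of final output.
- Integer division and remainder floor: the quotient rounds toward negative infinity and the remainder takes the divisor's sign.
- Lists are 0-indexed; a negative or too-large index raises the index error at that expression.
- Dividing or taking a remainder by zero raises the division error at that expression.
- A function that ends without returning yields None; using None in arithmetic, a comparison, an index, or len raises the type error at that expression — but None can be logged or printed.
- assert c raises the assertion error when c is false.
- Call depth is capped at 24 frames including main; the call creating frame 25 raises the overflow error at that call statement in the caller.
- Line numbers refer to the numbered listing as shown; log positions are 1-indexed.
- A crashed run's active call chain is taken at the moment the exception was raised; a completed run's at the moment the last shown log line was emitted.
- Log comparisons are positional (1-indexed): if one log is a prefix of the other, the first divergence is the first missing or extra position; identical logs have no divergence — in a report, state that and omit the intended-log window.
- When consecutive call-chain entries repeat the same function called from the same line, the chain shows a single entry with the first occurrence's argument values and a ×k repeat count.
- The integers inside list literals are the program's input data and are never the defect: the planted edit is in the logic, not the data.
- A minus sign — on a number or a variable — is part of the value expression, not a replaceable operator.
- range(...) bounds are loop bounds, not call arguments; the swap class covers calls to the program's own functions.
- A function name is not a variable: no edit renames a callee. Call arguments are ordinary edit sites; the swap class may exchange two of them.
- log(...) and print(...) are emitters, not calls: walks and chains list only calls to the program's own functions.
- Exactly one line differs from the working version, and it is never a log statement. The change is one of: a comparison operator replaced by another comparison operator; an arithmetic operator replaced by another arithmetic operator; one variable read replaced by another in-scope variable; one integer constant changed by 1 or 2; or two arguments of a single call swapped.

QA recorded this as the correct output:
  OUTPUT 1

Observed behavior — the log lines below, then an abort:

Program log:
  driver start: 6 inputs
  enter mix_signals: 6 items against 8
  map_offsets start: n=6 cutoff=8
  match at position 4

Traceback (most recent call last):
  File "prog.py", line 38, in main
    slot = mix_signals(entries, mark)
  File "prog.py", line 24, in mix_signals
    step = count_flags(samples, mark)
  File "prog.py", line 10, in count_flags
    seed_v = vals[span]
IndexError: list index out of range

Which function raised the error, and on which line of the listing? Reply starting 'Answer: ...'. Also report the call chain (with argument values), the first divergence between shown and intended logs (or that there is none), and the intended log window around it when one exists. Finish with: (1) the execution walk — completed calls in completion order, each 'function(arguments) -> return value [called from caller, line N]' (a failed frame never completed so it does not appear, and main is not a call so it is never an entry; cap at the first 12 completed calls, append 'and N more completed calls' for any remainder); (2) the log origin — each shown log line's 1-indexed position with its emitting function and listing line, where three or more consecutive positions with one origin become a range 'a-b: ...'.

Answer: the error was raised in count_flags, line 10.
The tell: Only 4 log lines were emitted before the run died; the intended continuation was 'enter gauge_drift: left 16 right 3'.
Call chain: main -> mix_signals([-3, 10, -3, 12, 8, -5], 8) (called at line 38) -> count_flags([-3, 10, -3, 12, 8, -5], 8) (called at line 24).
First divergence: position 5; the shown log stops at 4 lines while the working version next logs 'enter gauge_drift: left 16 right 3'.
Intended log window:
  3: map_offsets start: n=6 cutoff=8
  4: match at position 4
  5: enter gauge_drift: left 16 right 3
  6: driver got 16
Execution walk:
  map_offsets([-3, 10, -3, 12, 8, -5], 8) -> 8  [called from count_flags, line 9]
Log line origins:
  1: from main, line 37
  2: from mix_signals, line 23
  3: from map_offsets, line 2
  4: from map_offsets, line 5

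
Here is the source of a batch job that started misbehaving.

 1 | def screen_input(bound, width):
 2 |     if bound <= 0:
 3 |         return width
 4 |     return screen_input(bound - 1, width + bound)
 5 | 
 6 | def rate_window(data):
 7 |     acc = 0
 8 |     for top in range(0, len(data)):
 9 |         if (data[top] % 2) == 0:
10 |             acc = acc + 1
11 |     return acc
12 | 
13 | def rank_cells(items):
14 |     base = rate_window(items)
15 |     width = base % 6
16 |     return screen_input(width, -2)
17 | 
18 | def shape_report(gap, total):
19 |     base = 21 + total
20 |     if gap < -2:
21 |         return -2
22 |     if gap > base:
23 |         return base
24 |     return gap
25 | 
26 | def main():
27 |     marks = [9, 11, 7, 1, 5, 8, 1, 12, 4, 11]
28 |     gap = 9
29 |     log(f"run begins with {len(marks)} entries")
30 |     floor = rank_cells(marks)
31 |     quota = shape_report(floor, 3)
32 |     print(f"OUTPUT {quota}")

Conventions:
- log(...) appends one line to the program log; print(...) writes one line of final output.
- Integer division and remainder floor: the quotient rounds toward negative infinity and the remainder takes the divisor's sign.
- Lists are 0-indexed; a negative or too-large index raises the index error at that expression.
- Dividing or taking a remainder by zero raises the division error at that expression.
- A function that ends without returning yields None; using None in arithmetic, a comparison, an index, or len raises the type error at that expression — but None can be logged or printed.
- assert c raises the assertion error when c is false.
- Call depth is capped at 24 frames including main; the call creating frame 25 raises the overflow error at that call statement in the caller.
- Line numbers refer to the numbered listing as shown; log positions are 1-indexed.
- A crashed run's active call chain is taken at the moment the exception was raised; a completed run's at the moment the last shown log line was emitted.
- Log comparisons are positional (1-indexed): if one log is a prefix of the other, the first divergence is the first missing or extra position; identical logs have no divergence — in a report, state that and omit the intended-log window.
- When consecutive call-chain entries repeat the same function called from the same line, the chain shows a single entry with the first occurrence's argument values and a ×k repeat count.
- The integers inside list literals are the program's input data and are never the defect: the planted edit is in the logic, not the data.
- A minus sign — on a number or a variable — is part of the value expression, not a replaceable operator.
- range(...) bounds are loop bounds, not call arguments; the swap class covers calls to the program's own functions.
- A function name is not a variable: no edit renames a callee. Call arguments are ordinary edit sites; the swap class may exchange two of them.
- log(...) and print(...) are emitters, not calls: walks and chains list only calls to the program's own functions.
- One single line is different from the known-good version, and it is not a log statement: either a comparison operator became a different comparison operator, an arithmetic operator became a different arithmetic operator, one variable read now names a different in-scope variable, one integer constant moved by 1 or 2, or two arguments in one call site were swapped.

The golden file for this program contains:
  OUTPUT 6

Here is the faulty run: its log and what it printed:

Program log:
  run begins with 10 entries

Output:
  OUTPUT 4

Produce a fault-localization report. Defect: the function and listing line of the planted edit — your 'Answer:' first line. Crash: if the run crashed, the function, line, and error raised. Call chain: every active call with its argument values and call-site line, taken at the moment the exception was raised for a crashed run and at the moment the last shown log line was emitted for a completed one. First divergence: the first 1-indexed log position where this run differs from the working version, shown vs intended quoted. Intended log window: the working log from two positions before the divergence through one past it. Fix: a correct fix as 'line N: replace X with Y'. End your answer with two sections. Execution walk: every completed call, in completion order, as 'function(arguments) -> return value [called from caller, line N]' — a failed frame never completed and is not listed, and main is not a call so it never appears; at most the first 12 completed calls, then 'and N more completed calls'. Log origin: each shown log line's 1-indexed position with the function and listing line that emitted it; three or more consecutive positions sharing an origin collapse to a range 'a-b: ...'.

Answer: the defect is in rank_cells at line 16.
Key fact: Nothing in the log betrays the bug — only the output does.
Call chain: main.
First divergence: none; the two logs match at every position.
Execution walk:
  rate_window([9, 11, 7, 1, 5, 8, 1, 12, 4, 11]) -> 3  [called from rank_cells, line 14]
  screen_input(0, 4) -> 4  [called from screen_input, line 4]
  screen_input(1, 3) -> 4  [called from screen_input, line 4]
  screen_input(2, 1) -> 4  [called from screen_input, line 4]
  screen_input(3, -2) -> 4  [called from rank_cells, line 16]
  rank_cells([9, 11, 7, 1, 5, 8, 1, 12, 4, 11]) -> 4  [called from main, line 30]
  shape_report(4, 3) -> 4  [called from main, line 31]
Log line origins:
  1: emitted by main (line 29)
A correct fix: line 16: replace `-2` with `0`.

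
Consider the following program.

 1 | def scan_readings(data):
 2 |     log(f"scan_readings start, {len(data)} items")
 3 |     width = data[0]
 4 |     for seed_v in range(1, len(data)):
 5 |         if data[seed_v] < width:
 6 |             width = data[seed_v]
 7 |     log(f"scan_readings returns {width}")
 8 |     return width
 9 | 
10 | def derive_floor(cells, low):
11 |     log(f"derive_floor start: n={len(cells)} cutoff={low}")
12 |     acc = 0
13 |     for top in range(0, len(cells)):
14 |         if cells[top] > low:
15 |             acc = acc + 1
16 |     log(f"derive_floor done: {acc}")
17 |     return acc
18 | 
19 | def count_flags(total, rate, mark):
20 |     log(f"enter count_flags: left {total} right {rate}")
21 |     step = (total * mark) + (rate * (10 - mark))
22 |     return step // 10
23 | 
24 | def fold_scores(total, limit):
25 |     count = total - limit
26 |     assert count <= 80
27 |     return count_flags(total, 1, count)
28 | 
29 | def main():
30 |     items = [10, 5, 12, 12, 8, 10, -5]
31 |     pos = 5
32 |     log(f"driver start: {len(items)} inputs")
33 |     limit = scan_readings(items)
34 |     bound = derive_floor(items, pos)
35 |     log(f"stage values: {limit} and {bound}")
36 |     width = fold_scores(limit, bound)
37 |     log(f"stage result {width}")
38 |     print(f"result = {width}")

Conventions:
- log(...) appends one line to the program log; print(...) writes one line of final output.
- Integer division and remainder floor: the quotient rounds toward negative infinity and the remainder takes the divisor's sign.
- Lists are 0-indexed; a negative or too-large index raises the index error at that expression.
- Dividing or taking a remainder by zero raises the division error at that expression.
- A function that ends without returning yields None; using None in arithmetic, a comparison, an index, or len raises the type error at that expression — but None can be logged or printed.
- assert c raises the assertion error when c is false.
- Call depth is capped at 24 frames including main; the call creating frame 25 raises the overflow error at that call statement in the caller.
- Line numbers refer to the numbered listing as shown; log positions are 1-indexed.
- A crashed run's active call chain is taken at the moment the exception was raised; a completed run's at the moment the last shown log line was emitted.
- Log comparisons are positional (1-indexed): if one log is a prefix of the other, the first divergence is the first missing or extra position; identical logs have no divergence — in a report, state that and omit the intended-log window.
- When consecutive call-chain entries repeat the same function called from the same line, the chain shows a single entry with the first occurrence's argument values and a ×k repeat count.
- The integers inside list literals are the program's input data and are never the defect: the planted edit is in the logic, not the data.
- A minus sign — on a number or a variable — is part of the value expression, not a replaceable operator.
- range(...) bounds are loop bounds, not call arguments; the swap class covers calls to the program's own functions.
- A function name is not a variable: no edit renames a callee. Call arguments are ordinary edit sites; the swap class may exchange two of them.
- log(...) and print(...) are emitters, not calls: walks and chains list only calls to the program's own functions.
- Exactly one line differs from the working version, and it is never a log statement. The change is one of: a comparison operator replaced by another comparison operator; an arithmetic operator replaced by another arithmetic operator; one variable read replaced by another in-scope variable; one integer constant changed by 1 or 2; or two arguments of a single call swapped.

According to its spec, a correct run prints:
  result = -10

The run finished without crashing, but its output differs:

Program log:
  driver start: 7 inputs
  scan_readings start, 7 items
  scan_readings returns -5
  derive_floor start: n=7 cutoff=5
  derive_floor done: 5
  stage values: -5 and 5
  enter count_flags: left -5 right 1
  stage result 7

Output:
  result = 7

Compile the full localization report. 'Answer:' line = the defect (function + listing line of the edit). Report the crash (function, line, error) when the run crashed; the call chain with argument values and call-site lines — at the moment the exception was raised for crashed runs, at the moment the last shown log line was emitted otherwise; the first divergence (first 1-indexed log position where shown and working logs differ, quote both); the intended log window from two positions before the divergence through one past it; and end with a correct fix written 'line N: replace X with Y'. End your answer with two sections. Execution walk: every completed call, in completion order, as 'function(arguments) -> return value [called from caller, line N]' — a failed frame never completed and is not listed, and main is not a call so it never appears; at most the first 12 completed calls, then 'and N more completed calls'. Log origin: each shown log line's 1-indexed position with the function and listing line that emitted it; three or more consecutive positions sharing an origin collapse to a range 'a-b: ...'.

Answer: the defect is in fold_scores at line 27.
Key observation: At log position 7 the runs split — shown 'enter count_flags: left -5 right 1', but the working version logs 'enter count_flags: left -5 right -10'.
Call chain: main.
First divergence: position 7 — shown 'enter count_flags: left -5 right 1', intended 'enter count_flags: left -5 right -10'.
Intended log window:
  5: derive_floor done: 5
  6: stage values: -5 and 5
  7: enter count_flags: left -5 right -10
  8: stage result -10
Execution walk:
  scan_readings([10, 5, 12, 12, 8, 10, -5]) -> -5  [called from main, line 33]
  derive_floor([10, 5, 12, 12, 8, 10, -5], 5) -> 5  [called from main, line 34]
  count_flags(-5, 1, -10) -> 7  [called from fold_scores, line 27]
  fold_scores(-5, 5) -> 7  [called from main, line 36]
Log origin:
  1: from main, line 32
  2: from scan_readings, line 2
  3: from scan_readings, line 7
  4: from derive_floor, line 11
  5: from derive_floor, line 16
  6: from main, line 35
  7: from count_flags, line 20
  8: from main, line 37
A correct fix: line 27: replace `count_flags(total, 1, count)` with `count_flags(total, count, 1)`.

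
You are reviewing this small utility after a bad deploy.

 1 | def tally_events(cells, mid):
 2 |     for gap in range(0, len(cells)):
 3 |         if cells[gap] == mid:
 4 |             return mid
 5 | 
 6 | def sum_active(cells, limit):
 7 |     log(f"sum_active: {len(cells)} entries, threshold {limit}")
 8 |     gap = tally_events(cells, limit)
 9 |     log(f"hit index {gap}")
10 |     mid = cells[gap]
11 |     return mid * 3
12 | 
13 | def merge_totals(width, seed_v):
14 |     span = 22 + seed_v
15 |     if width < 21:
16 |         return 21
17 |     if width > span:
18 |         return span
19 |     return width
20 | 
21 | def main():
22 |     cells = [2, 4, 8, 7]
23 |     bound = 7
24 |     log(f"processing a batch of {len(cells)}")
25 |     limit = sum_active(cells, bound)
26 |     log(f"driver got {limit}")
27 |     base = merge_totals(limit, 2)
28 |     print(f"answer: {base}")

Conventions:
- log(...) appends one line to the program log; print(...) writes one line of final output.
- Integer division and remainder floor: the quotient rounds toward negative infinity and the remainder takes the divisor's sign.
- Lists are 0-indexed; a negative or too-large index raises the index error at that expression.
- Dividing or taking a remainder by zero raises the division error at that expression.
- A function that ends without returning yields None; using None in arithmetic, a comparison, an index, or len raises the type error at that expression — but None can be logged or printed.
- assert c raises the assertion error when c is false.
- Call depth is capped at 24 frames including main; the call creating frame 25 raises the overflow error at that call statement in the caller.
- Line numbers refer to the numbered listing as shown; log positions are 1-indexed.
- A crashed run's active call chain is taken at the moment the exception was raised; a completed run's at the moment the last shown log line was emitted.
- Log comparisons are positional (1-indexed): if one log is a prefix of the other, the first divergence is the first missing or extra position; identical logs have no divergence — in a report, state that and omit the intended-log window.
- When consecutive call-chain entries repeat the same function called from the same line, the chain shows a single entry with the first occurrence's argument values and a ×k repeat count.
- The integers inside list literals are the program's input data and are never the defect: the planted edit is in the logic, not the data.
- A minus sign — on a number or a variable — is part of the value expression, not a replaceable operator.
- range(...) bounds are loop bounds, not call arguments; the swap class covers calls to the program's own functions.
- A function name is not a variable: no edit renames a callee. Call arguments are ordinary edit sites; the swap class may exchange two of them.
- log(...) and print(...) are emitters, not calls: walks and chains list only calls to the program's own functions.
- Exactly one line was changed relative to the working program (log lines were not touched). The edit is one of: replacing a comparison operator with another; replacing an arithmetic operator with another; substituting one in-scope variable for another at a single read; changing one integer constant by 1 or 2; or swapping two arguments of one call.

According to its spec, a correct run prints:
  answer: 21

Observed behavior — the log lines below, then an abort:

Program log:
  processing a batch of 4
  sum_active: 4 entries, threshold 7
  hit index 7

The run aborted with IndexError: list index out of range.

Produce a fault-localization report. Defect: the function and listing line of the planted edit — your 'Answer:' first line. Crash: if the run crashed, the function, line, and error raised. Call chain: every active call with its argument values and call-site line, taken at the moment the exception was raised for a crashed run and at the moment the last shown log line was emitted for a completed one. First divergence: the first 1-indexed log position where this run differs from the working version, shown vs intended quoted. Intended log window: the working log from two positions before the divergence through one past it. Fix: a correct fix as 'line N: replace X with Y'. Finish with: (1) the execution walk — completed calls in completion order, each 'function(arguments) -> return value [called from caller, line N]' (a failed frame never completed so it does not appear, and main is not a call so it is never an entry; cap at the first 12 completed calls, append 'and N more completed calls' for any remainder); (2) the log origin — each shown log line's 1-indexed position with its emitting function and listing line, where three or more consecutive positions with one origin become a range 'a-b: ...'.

Answer: the defect is in tally_events at line 4.
Core observation: The log first diverges at position 3: the faulty run prints 'hit index 7' where the working version prints 'hit index 3'.
Crash: sum_active, line 10, IndexError.
Call chain: main -> sum_active([2, 4, 8, 7], 7) (called at line 25).
First divergence: position 3 — the shown line 'hit index 7' should read 'hit index 3'.
Intended log window:
  1: processing a batch of 4
  2: sum_active: 4 entries, threshold 7
  3: hit index 3
  4: driver got 21
Execution walk:
  tally_events([2, 4, 8, 7], 7) -> 7  [called from sum_active, line 8]
Log line origins:
  1: logged in main at line 24
  2: logged in sum_active at line 7
  3: logged in sum_active at line 9
A correct fix: line 4: replace `mid` with `gap`.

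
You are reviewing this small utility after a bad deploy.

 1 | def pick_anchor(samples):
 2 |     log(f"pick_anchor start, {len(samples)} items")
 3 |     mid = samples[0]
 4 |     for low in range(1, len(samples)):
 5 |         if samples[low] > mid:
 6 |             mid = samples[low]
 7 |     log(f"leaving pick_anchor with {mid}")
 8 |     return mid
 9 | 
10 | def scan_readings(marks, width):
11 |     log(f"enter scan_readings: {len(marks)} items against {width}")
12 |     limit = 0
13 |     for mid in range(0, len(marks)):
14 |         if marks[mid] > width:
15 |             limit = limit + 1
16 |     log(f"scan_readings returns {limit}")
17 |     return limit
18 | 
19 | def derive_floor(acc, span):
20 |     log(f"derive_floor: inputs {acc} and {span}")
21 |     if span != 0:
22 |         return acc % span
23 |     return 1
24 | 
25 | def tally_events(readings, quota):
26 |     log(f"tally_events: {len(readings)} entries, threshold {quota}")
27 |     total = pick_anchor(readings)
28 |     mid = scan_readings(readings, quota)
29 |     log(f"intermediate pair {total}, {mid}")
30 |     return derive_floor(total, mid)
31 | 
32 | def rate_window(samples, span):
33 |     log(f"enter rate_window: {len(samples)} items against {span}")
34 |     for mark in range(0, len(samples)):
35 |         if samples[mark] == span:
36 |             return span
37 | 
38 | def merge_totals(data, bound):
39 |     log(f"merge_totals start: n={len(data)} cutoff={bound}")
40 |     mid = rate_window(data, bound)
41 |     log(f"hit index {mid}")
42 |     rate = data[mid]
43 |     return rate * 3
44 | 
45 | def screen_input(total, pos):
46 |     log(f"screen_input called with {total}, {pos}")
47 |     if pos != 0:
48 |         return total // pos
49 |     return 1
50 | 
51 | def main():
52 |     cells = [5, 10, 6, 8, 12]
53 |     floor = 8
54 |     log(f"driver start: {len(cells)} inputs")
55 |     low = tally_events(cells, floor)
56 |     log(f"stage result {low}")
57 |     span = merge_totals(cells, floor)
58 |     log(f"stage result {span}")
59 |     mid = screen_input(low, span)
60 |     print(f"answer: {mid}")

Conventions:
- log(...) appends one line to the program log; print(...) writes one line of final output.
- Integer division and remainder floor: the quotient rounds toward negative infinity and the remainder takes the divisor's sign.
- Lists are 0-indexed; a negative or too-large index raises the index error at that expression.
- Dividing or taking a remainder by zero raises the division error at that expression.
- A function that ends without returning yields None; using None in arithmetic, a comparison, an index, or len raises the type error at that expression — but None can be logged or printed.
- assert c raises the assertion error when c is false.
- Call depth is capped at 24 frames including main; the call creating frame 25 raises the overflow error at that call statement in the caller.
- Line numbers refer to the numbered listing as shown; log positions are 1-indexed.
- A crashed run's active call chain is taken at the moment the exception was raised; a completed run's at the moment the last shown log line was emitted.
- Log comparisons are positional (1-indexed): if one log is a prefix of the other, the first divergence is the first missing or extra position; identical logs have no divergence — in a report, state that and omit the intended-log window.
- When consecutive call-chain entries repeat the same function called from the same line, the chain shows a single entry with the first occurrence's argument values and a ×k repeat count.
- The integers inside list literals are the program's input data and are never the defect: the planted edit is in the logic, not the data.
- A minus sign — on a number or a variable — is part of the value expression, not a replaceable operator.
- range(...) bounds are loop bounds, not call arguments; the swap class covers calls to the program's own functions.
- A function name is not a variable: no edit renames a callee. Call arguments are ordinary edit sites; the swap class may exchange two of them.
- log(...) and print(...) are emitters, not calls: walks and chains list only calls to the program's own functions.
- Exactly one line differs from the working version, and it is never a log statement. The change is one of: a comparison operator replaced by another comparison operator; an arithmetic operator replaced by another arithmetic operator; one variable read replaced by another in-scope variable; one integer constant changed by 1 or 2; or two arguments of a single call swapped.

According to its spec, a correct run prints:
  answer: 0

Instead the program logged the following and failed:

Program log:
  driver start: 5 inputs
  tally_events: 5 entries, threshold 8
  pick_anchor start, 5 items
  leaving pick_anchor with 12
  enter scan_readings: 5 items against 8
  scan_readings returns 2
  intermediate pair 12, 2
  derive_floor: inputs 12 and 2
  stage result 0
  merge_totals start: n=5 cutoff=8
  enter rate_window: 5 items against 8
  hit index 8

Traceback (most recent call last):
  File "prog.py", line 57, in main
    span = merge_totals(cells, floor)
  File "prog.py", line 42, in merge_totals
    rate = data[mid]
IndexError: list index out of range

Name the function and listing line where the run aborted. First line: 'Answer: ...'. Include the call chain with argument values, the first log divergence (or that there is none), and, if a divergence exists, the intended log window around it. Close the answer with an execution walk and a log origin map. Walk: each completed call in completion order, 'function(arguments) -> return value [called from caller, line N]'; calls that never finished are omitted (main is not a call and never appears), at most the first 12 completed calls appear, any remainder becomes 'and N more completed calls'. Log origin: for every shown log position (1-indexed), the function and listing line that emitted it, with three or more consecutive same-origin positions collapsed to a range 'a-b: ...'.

Answer: the error was raised in merge_totals, line 42.
The tell: The log first diverges at position 12: the faulty run prints 'hit index 8' where the working version prints 'hit index 3'.
Call chain: main -> merge_totals([5, 10, 6, 8, 12], 8) (called at line 57).
First divergence: at position 12 the run shows 'hit index 8' where the working version logs 'hit index 3'.
Intended log window:
  10: merge_totals start: n=5 cutoff=8
  11: enter rate_window: 5 items against 8
  12: hit index 3
  13: stage result 24
Execution walk:
  pick_anchor([5, 10, 6, 8, 12]) -> 12  [called from tally_events, line 27]
  scan_readings([5, 10, 6, 8, 12], 8) -> 2  [called from tally_events, line 28]
  derive_floor(12, 2) -> 0  [called from tally_events, line 30]
  tally_events([5, 10, 6, 8, 12], 8) -> 0  [called from main, line 55]
  rate_window([5, 10, 6, 8, 12], 8) -> 8  [called from merge_totals, line 40]
Log line origins:
  1: from main, line 54
  2: from tally_events, line 26
  3: from pick_anchor, line 2
  4: from pick_anchor, line 7
  5: from scan_readings, line 11
  6: from scan_readings, line 16
  7: from tally_events, line 29
  8: from derive_floor, line 20
  9: from main, line 56
  10: from merge_totals, line 39
  11: from rate_window, line 33
  12: from merge_totals, line 41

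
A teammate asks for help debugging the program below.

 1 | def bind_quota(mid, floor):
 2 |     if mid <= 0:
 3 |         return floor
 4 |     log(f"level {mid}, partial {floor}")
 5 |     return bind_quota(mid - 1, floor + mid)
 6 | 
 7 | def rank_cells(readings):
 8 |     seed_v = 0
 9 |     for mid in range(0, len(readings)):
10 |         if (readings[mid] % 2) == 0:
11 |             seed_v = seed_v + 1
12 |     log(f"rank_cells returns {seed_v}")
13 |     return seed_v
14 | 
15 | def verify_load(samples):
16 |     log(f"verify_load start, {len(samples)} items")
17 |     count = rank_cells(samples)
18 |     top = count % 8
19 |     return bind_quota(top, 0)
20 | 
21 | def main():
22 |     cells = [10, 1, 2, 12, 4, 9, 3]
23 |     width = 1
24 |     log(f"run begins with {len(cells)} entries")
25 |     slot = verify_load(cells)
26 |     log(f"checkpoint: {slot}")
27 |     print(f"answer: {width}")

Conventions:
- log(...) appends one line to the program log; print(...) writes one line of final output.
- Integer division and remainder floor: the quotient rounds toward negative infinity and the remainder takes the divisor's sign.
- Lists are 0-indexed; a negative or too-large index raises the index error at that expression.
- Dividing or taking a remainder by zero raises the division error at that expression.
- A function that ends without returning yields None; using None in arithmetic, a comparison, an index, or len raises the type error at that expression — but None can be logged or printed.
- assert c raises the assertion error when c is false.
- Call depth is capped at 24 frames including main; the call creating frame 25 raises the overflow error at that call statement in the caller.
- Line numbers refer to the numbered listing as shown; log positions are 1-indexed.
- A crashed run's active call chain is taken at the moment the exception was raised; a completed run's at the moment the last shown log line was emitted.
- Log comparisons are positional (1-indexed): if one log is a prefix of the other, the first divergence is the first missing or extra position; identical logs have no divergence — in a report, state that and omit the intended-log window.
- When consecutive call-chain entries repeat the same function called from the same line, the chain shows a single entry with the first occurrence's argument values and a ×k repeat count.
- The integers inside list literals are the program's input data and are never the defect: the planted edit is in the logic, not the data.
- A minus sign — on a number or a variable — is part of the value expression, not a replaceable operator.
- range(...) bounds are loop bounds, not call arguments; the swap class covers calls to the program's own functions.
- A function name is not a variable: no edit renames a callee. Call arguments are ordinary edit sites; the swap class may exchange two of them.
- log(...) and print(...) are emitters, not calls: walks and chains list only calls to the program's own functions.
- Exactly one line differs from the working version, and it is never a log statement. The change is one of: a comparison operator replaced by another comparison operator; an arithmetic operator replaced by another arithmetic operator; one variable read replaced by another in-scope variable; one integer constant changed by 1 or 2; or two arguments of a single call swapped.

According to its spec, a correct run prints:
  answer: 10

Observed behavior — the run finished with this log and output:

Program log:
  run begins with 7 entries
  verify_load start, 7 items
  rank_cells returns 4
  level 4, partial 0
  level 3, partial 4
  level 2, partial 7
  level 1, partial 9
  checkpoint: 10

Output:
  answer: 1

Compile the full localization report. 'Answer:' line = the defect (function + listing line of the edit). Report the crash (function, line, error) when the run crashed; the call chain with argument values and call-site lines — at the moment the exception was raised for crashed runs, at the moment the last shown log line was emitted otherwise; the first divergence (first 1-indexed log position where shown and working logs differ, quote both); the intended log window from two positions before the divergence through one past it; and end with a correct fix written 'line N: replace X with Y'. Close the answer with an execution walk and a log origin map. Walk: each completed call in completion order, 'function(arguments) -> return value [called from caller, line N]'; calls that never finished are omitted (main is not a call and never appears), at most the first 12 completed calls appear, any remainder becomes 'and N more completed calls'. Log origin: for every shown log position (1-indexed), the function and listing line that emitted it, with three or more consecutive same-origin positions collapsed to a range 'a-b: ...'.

Answer: the defect is in main at line 27.
Core observation: Every logged value matches the working version; the printed result is what differs.
Call chain: main.
First divergence: none; the two logs match at every position.
Execution walk:
  rank_cells([10, 1, 2, 12, 4, 9, 3]) -> 4  [called from verify_load, line 17]
  bind_quota(0, 10) -> 10  [called from bind_quota, line 5]
  bind_quota(1, 9) -> 10  [called from bind_quota, line 5]
  bind_quota(2, 7) -> 10  [called from bind_quota, line 5]
  bind_quota(3, 4) -> 10  [called from bind_quota, line 5]
  bind_quota(4, 0) -> 10  [called from verify_load, line 19]
  verify_load([10, 1, 2, 12, 4, 9, 3]) -> 10  [called from main, line 25]
Log origins:
  1: emitted by main (line 24)
  2: emitted by verify_load (line 16)
  3: emitted by rank_cells (line 12)
  4-7: emitted by bind_quota (line 4)
  8: emitted by main (line 26)
A correct fix: line 27: replace `width` with `slot`.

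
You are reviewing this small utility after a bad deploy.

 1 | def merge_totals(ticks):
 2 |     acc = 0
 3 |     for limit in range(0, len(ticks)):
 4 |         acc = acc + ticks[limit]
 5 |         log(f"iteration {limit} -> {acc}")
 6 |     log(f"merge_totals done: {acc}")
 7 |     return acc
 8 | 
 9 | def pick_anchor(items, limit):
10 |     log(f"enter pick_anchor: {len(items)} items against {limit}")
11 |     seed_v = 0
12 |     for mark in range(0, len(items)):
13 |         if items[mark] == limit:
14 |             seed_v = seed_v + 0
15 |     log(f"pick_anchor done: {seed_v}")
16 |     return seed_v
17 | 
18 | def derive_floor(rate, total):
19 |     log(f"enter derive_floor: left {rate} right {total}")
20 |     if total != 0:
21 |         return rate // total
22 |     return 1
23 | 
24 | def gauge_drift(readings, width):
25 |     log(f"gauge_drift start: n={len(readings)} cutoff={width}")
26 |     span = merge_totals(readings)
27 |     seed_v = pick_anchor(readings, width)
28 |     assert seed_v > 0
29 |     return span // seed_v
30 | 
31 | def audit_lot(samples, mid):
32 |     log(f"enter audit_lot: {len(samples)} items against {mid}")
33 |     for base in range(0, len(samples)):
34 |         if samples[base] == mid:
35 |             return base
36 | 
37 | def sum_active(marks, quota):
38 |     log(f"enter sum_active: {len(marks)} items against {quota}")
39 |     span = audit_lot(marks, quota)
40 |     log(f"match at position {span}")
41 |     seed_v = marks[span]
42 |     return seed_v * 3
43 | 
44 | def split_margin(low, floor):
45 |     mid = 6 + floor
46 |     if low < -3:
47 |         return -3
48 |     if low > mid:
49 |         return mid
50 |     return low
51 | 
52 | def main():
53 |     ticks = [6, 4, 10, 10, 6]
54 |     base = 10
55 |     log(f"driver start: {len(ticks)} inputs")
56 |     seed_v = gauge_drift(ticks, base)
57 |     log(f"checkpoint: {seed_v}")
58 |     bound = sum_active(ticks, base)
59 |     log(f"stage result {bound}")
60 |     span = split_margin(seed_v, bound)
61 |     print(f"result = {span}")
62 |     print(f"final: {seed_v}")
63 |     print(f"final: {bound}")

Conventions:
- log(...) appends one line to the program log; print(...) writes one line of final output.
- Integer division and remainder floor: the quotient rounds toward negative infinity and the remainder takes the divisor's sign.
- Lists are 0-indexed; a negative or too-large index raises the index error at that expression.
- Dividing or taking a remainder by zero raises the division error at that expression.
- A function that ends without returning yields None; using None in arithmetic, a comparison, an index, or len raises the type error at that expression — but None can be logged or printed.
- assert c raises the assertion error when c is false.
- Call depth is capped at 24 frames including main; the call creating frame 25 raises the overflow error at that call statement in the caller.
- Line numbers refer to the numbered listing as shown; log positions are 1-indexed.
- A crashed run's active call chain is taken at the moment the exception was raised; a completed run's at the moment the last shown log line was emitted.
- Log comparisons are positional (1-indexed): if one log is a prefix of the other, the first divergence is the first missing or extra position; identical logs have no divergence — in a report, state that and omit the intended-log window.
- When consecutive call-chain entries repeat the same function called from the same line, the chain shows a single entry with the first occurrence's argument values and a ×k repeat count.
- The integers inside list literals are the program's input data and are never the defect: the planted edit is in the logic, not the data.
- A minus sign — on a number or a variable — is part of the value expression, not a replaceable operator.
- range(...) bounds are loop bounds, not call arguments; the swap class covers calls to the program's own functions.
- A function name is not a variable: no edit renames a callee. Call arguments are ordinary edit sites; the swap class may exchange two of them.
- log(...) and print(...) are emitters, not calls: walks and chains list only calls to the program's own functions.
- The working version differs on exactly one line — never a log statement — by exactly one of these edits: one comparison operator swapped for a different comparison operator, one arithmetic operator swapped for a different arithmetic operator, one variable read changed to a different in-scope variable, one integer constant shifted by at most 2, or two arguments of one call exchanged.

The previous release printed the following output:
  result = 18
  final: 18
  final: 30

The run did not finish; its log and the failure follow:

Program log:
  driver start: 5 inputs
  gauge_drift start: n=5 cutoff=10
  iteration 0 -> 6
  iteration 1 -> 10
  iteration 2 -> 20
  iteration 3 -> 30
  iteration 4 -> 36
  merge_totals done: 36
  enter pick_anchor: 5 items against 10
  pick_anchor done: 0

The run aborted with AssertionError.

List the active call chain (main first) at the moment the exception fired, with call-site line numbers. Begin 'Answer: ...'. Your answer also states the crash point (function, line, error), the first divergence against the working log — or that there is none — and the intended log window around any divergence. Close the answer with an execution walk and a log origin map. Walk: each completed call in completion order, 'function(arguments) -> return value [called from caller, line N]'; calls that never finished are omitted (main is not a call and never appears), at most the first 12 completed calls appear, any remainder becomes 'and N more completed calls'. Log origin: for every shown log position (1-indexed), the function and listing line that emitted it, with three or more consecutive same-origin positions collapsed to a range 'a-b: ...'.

Answer: main -> gauge_drift (called at line 56).
The tell: The log first diverges at position 10: the faulty run prints 'pick_anchor done: 0' where the working version prints 'pick_anchor done: 2'.
Crash: gauge_drift, line 28, AssertionError.
First divergence: position 10 — shown 'pick_anchor done: 0', intended 'pick_anchor done: 2'.
Intended log window:
  8: merge_totals done: 36
  9: enter pick_anchor: 5 items against 10
  10: pick_anchor done: 2
  11: checkpoint: 18
Execution walk:
  merge_totals([6, 4, 10, 10, 6]) -> 36  [called from gauge_drift, line 26]
  pick_anchor([6, 4, 10, 10, 6], 10) -> 0  [called from gauge_drift, line 27]
Log origins:
  1: logged in main at line 55
  2: logged in gauge_drift at line 25
  3-7: logged in merge_totals at line 5
  8: logged in merge_totals at line 6
  9: logged in pick_anchor at line 10
  10: logged in pick_anchor at line 15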